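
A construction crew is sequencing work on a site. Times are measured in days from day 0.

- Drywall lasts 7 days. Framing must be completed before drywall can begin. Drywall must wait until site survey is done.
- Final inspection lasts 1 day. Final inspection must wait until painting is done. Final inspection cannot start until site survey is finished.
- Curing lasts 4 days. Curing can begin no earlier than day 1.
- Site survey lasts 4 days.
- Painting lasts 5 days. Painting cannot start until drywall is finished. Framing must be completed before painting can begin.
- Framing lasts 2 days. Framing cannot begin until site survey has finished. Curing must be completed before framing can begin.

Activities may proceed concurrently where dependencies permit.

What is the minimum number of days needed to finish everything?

Curing waits on its own release at day 1, so it starts at day 1 and finishes at 1 + 4 = day 5.
Site survey has no prerequisites, so it starts at day 0 and finishes at day 4.
Framing cannot start until site survey (finishes day 4); curing (finishes day 5). The controlling bound is day 5, so framing finishes at 5 + 2 = day 7.
Drywall needs all of framing (finishes day 7); site survey (finishes day 4). That puts its earliest start at day 7; it finishes at 7 + 7 = day 14.
Painting has to wait for drywall (finishes day 14); framing (finishes day 7). The latest of these is day 14, so painting runs day 14 to 14 + 5 = day 19.
Final inspection needs all of painting (finishes day 19); site survey (finishes day 4). That puts its earliest start at day 19; it finishes at 19 + 1 = day 20.
All tasks are finished once the last one completes. Finish times: Site survey at 4, Curing at 5, Framing at 7, Drywall at 14, Painting at 19, Final inspection at 20. The latest is day 20.

20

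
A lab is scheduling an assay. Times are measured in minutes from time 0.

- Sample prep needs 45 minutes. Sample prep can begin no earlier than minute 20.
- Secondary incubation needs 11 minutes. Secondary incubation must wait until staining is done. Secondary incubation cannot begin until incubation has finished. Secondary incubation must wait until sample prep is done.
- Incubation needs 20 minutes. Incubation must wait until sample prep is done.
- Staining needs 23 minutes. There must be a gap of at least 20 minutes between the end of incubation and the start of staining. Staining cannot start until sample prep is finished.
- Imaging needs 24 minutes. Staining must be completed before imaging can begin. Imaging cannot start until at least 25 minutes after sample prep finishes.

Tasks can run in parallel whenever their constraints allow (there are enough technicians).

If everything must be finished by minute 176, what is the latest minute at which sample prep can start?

44

Secondary incubation has no dependents, so it just needs to finish by minute 176. Starting by 176 − 11 = minute 165 achieves that.
Imaging has no dependents, so it just needs to finish by minute 176. Starting by 176 − 24 = minute 152 achieves that.
Staining must finish in time for secondary incubation (must start by minute 165); imaging (must start by minute 152). The tightest is minute 152, so staining must start by 152 − 23 = minute 129.
Incubation has several dependents: staining (must start by minute 129, minus 20-minute gap → minute 109); secondary incubation (must start by minute 165). The earliest of those limits is minute 109, so incubation must start by 109 − 20 = minute 89.
Sample prep must finish in time for incubation (must start by minute 89); staining (must start by minute 129); secondary incubation (must start by minute 165); imaging (must start by minute 152, minus 25-minute gap → minute 127). The tightest is minute 89, so sample prep must start by 89 − 45 = minute 44.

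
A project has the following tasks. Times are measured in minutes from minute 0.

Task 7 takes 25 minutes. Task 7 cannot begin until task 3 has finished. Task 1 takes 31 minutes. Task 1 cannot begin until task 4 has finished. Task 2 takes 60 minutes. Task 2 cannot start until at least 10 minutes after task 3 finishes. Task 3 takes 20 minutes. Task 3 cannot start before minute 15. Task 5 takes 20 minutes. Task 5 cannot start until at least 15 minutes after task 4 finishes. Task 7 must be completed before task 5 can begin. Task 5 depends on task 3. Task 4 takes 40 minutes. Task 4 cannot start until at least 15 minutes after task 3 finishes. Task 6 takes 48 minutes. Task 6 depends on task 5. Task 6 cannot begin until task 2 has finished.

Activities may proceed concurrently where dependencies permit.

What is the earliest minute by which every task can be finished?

173

Task 3 cannot begin until its own release at minute 15. It runs from minute 15 to 15 + 20 = minute 35.
After task 3 (finishes minute 35), task 7 can start at minute 35 and finishes at minute 60.
Task 4 waits on task 3 (finishes minute 35, plus 15-minute gap → minute 50), so it starts at minute 50 and finishes at 50 + 40 = minute 90.
Task 5 needs all of task 4 (finishes minute 90, plus 15-minute gap → minute 105); task 7 (finishes minute 60); task 3 (finishes minute 35). That puts its earliest start at minute 105; it finishes at 105 + 20 = minute 125.
After task 4 (finishes minute 90), task 1 can start at minute 90 and finishes at minute 121.
Task 2 waits on task 3 (finishes minute 35, plus 10-minute gap → minute 45), so it starts at minute 45 and finishes at 45 + 60 = minute 105.
Task 6 cannot start until task 5 (finishes minute 125); task 2 (finishes minute 105). The controlling bound is minute 125, so task 6 finishes at 125 + 48 = minute 173.
All tasks are finished once the last one completes. Finish times: Task 1 at 121, Task 2 at 105, Task 3 at 35, Task 4 at 90, Task 5 at 125, Task 6 at 173, Task 7 at 60. The latest is minute 173.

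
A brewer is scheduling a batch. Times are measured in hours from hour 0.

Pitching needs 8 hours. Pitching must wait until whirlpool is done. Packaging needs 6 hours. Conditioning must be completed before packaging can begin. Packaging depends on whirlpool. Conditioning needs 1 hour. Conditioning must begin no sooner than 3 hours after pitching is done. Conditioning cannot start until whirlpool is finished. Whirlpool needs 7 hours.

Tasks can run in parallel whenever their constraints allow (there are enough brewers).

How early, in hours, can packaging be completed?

Nothing blocks whirlpool, so it runs from hour 0 to hour 7.
Pitching waits on whirlpool (finishes hour 7), so it starts at hour 7 and finishes at 7 + 8 = hour 15.
Conditioning has to wait for pitching (finishes hour 15, plus 3-hour gap → hour 18); whirlpool (finishes hour 7). The latest of these is hour 18, so conditioning runs hour 18 to 18 + 1 = hour 19.
Packaging cannot start until conditioning (finishes hour 19); whirlpool (finishes hour 7). The controlling bound is hour 19, so packaging finishes at 19 + 6 = hour 25.

25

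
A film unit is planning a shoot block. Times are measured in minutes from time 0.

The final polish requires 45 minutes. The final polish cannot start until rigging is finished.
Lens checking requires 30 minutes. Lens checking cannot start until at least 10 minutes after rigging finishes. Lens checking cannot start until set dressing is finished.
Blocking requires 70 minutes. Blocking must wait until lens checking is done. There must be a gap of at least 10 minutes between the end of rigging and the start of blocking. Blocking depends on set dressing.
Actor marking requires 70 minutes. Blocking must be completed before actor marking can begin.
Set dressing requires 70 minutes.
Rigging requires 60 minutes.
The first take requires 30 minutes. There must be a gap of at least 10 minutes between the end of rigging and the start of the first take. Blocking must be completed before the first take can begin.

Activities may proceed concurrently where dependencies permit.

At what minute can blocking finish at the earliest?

170

Set dressing can start immediately at minute 0; it finishes at minute 70.
Rigging can start immediately at minute 0; it finishes at minute 60.
Lens checking has to wait for rigging (finishes minute 60, plus 10-minute gap → minute 70); set dressing (finishes minute 70). The latest of these is minute 70, so lens checking runs minute 70 to 70 + 30 = minute 100.
Blocking cannot start until lens checking (finishes minute 100); rigging (finishes minute 60, plus 10-minute gap → minute 70); set dressing (finishes minute 70). The controlling bound is minute 100, so blocking finishes at 100 + 70 = minute 170.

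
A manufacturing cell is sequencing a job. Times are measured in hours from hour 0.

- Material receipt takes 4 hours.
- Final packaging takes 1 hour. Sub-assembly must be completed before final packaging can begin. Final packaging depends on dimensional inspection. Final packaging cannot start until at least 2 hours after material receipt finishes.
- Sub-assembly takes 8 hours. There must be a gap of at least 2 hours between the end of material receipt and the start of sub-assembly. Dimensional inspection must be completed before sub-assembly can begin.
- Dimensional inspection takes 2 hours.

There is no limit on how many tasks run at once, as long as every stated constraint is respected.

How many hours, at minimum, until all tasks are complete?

Dimensional inspection has no prerequisites, so it starts at hour 0 and finishes at hour 2.
Nothing blocks material receipt, so it runs from hour 0 to hour 4.
Sub-assembly needs all of material receipt (finishes hour 4, plus 2-hour gap → hour 6); dimensional inspection (finishes hour 2). That puts its earliest start at hour 6; it finishes at 6 + 8 = hour 14.
Final packaging cannot start until sub-assembly (finishes hour 14); dimensional inspection (finishes hour 2); material receipt (finishes hour 4, plus 2-hour gap → hour 6). The controlling bound is hour 14, so final packaging finishes at 14 + 1 = hour 15.
All tasks are finished once the last one completes. Finish times: Material receipt at 4, Dimensional inspection at 2, Sub-assembly at 14, Final packaging at 15. The latest is hour 15.

15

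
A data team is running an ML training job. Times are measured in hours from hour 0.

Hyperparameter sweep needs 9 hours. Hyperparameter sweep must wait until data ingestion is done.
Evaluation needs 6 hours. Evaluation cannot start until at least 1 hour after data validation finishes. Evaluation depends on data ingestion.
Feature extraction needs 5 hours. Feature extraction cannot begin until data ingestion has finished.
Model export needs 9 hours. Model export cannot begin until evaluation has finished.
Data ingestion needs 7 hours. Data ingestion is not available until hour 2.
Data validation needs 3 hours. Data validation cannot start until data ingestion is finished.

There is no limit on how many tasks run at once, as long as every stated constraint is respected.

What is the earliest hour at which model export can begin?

Data ingestion waits on its own release at hour 2, so it starts at hour 2 and finishes at 2 + 7 = hour 9.
Data validation waits on data ingestion (finishes hour 9), so it starts at hour 9 and finishes at 9 + 3 = hour 12.
Evaluation needs all of data validation (finishes hour 12, plus 1-hour gap → hour 13); data ingestion (finishes hour 9). That puts its earliest start at hour 13; it finishes at 13 + 6 = hour 19.
Model export waits on evaluation (finishes hour 19), so the earliest it can start is hour 19.

19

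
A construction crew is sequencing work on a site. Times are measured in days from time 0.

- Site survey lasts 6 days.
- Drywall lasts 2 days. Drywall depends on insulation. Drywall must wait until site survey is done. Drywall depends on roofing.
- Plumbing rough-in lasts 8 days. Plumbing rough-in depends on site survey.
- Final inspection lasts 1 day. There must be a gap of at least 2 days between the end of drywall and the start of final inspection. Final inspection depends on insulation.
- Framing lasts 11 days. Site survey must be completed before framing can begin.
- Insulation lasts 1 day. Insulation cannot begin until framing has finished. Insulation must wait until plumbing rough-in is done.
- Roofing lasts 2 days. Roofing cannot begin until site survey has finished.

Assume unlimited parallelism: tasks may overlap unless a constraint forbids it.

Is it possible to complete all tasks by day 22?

No

Site survey can start immediately at day 0; it finishes at day 6.
After site survey (finishes day 6), plumbing rough-in can start at day 6 and finishes at day 14.
Roofing waits on site survey (finishes day 6), so it starts at day 6 and finishes at 6 + 2 = day 8.
Framing waits on site survey (finishes day 6), so it starts at day 6 and finishes at 6 + 11 = day 17.
Insulation has to wait for framing (finishes day 17); plumbing rough-in (finishes day 14). The latest of these is day 17, so insulation runs day 17 to 17 + 1 = day 18.
Drywall has to wait for insulation (finishes day 18); site survey (finishes day 6); roofing (finishes day 8). The latest of these is day 18, so drywall runs day 18 to 18 + 2 = day 20.
Final inspection has to wait for drywall (finishes day 20, plus 2-day gap → day 22); insulation (finishes day 18). The latest of these is day 22, so final inspection runs day 22 to 22 + 1 = day 23.
The earliest everything can be done is day 23, which is after the deadline of 22, so it is not possible.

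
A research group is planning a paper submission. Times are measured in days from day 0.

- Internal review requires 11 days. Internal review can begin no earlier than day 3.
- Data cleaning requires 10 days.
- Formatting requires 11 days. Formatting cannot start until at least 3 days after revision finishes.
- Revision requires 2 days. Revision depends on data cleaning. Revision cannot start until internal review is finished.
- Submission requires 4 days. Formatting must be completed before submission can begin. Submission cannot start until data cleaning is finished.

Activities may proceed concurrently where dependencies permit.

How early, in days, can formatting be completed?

After its own release at day 3, internal review can start at day 3 and finishes at day 14.
Nothing blocks data cleaning, so it runs from day 0 to day 10.
For revision: data cleaning (finishes day 10); internal review (finishes day 14). Taking the maximum gives a start of day 14, and it finishes at 14 + 2 = day 16.
Formatting waits on revision (finishes day 16, plus 3-day gap → day 19), so it starts at day 19 and finishes at 19 + 11 = day 30.

30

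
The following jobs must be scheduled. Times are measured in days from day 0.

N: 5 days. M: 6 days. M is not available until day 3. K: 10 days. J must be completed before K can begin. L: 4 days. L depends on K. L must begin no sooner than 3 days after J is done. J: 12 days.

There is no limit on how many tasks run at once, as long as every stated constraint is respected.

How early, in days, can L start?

22

J has no prerequisites, so it starts at day 0 and finishes at day 12.
After J (finishes day 12), K can start at day 12 and finishes at day 22.
L waits on K (finishes day 22); J (finishes day 12, plus 3-day gap → day 15). The latest of these is day 22, which is the earliest L can start.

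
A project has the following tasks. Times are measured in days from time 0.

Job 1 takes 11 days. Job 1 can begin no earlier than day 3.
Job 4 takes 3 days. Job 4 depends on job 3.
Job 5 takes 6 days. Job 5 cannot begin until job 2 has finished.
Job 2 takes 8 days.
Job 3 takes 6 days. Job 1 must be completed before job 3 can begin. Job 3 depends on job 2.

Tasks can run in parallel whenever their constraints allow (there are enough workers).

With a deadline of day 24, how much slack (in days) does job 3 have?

1

Job 2 has no prerequisites, so it starts at day 0 and finishes at day 8.
Job 1 waits on its own release at day 3, so it starts at day 3 and finishes at 3 + 11 = day 14.
For job 3: job 1 (finishes day 14); job 2 (finishes day 8). Taking the maximum gives a start of day 14, and it finishes at 14 + 6 = day 20.

Working backward from the deadline:
Job 4 must finish by day 24; it takes 3 days, so it must start by 24 − 3 = day 21.
Job 3 has to be done before job 4 (must start by day 21). That means finishing by day 21, i.e. starting by 21 − 6 = day 15.
So job 3 can start as early as day 14 and as late as day 15, giving 15 − 14 = 1 day of slack.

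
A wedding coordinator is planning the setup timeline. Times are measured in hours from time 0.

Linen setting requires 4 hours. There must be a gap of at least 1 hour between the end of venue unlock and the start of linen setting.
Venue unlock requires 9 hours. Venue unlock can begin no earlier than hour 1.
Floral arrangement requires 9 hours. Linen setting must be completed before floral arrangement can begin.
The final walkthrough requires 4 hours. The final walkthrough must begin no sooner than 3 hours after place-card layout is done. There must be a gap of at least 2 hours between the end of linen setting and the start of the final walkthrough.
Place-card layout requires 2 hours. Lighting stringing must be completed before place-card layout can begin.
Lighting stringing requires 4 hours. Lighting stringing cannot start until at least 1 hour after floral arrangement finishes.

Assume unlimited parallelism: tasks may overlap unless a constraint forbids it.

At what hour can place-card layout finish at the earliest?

Venue unlock waits on its own release at hour 1, so it starts at hour 1 and finishes at 1 + 9 = hour 10.
Linen setting cannot begin until venue unlock (finishes hour 10, plus 1-hour gap → hour 11). It runs from hour 11 to 11 + 4 = hour 15.
After linen setting (finishes hour 15), floral arrangement can start at hour 15 and finishes at hour 24.
Lighting stringing cannot begin until floral arrangement (finishes hour 24, plus 1-hour gap → hour 25). It runs from hour 25 to 25 + 4 = hour 29.
Place-card layout cannot begin until lighting stringing (finishes hour 29). It runs from hour 29 to 29 + 2 = hour 31.

31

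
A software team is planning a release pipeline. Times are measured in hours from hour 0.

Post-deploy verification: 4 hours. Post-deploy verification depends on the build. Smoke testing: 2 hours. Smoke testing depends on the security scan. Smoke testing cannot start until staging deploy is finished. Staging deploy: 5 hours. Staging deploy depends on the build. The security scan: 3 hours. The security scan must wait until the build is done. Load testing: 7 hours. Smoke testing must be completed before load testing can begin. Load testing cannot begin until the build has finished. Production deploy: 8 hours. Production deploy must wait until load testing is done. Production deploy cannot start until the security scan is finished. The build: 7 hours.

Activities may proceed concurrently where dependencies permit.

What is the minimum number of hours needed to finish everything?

29

Nothing blocks the build, so it runs from hour 0 to hour 7.
Post-deploy verification waits on the build (finishes hour 7), so it starts at hour 7 and finishes at 7 + 4 = hour 11.
Staging deploy cannot begin until the build (finishes hour 7). It runs from hour 7 to 7 + 5 = hour 12.
The security scan cannot begin until the build (finishes hour 7). It runs from hour 7 to 7 + 3 = hour 10.
For smoke testing: the security scan (finishes hour 10); staging deploy (finishes hour 12). Taking the maximum gives a start of hour 12, and it finishes at 12 + 2 = hour 14.
Load testing needs all of smoke testing (finishes hour 14); the build (finishes hour 7). That puts its earliest start at hour 14; it finishes at 14 + 7 = hour 21.
For production deploy: load testing (finishes hour 21); the security scan (finishes hour 10). Taking the maximum gives a start of hour 21, and it finishes at 21 + 8 = hour 29.
All tasks are finished once the last one completes. Finish times: The build at 7, The security scan at 10, Staging deploy at 12, Smoke testing at 14, Load testing at 21, Production deploy at 29, Post-deploy verification at 11. The latest is hour 29.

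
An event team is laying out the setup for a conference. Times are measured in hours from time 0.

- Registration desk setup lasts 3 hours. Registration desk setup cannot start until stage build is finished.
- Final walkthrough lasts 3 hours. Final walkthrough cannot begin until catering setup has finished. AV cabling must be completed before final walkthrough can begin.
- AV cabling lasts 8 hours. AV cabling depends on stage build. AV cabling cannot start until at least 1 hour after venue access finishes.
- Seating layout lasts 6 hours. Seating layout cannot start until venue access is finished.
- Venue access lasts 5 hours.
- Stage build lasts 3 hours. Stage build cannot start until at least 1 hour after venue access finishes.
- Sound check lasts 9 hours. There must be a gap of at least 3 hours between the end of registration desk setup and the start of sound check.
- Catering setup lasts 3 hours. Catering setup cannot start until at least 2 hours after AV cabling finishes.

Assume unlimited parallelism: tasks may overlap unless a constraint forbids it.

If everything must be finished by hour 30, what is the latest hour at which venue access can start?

Final walkthrough must finish by hour 30; it takes 3 hours, so it must start by 30 − 3 = hour 27.
Since final walkthrough (must start by hour 27) depends on it, catering setup must finish by hour 27. Backing off its 3-hour duration gives a latest start of hour 24.
AV cabling must finish in time for catering setup (must start by hour 24, minus 2-hour gap → hour 22); final walkthrough (must start by hour 27). The tightest is hour 22, so AV cabling must start by 22 − 8 = hour 14.
Sound check has no dependents, so it just needs to finish by hour 30. Starting by 30 − 9 = hour 21 achieves that.
Registration desk setup feeds into sound check (must start by hour 21, minus 3-hour gap → hour 18); so registration desk setup must finish by hour 18 and therefore start by hour 15.
For stage build: AV cabling (must start by hour 14); registration desk setup (must start by hour 15). The most restrictive is hour 14; with a 3-hour duration, stage build must start by hour 11.
To finish by hour 30, seating layout (duration 6) must start no later than hour 24.
Venue access must finish in time for stage build (must start by hour 11, minus 1-hour gap → hour 10); AV cabling (must start by hour 14, minus 1-hour gap → hour 13); seating layout (must start by hour 24). The tightest is hour 10, so venue access must start by 10 − 5 = hour 5.

5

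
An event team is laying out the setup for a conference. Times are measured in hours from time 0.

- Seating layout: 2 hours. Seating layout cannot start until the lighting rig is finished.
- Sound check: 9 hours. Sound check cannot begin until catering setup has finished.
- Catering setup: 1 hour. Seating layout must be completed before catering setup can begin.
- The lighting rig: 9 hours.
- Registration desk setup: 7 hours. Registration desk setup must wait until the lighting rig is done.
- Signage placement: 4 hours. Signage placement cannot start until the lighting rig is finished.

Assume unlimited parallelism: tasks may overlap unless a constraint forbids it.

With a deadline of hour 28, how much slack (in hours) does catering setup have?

7

Nothing blocks the lighting rig, so it runs from hour 0 to hour 9.
Seating layout waits on the lighting rig (finishes hour 9), so it starts at hour 9 and finishes at 9 + 2 = hour 11.
Catering setup cannot begin until seating layout (finishes hour 11). It runs from hour 11 to 11 + 1 = hour 12.

Working backward from the deadline:
Nothing follows sound check; the deadline of hour 28 is its only limit. It must start by 28 − 9 = hour 19.
Catering setup has to be done before sound check (must start by hour 19). That means finishing by hour 19, i.e. starting by 19 − 1 = hour 18.
So catering setup can start as early as hour 11 and as late as hour 18, giving 18 − 11 = 7 hours of slack.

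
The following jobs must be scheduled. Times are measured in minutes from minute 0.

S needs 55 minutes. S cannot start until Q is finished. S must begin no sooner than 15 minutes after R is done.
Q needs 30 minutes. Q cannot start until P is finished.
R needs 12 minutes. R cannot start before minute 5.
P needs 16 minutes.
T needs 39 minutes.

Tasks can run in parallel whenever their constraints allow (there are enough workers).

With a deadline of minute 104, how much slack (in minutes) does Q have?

3

P can start immediately at minute 0; it finishes at minute 16.
Q waits on P (finishes minute 16), so it starts at minute 16 and finishes at 16 + 30 = minute 46.

Working backward from the deadline:
S must finish by minute 104; it takes 55 minutes, so it must start by 104 − 55 = minute 49.
Q must finish before S (must start by minute 49). With a 30-minute duration, Q must start by 49 − 30 = minute 19.
So Q can start as early as minute 16 and as late as minute 19, giving 19 − 16 = 3 minutes of slack.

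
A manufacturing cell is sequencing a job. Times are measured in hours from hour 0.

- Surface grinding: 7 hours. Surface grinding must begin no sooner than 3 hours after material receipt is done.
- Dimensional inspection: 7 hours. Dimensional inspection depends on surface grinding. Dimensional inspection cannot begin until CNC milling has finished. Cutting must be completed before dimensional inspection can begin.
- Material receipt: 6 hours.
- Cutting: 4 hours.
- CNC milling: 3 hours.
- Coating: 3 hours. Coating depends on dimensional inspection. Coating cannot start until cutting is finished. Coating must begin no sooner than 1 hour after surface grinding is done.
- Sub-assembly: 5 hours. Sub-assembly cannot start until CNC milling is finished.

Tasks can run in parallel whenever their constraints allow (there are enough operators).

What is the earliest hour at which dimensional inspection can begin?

CNC milling has no prerequisites, so it starts at hour 0 and finishes at hour 3.
Cutting has no prerequisites, so it starts at hour 0 and finishes at hour 4.
Material receipt can start immediately at hour 0; it finishes at hour 6.
After material receipt (finishes hour 6, plus 3-hour gap → hour 9), surface grinding can start at hour 9 and finishes at hour 16.
Dimensional inspection waits on surface grinding (finishes hour 16); CNC milling (finishes hour 3); cutting (finishes hour 4). The latest of these is hour 16, which is the earliest dimensional inspection can start.

16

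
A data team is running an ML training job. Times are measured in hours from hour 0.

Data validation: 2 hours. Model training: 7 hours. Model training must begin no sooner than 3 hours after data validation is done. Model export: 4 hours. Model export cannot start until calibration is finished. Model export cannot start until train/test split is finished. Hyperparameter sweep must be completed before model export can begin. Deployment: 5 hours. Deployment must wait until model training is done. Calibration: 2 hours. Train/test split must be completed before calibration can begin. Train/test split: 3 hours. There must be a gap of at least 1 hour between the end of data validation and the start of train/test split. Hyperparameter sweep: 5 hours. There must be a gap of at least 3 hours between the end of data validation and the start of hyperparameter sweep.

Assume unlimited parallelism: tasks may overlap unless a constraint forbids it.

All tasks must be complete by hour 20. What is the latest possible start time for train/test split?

Nothing follows model export; the deadline of hour 20 is its only limit. It must start by 20 − 4 = hour 16.
Calibration feeds into model export (must start by hour 16); so calibration must finish by hour 16 and therefore start by hour 14.
Train/test split has several dependents: calibration (must start by hour 14); model export (must start by hour 16). The earliest of those limits is hour 14, so train/test split must start by 14 − 3 = hour 11.

11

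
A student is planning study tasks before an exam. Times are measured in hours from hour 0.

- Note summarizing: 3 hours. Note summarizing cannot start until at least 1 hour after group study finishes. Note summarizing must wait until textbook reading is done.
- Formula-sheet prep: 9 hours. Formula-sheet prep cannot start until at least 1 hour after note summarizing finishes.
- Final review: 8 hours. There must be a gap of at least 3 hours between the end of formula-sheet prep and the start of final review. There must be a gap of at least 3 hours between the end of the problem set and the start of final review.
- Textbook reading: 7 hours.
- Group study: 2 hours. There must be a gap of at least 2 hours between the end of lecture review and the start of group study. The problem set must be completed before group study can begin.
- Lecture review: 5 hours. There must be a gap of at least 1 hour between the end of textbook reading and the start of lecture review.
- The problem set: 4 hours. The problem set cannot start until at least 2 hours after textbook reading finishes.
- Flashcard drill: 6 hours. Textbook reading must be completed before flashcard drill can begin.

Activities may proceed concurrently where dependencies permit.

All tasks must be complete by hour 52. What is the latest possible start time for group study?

25

Nothing follows final review; the deadline of hour 52 is its only limit. It must start by 52 − 8 = hour 44.
Formula-sheet prep feeds into final review (must start by hour 44, minus 3-hour gap → hour 41); so formula-sheet prep must finish by hour 41 and therefore start by hour 32.
Note summarizing feeds into formula-sheet prep (must start by hour 32, minus 1-hour gap → hour 31); so note summarizing must finish by hour 31 and therefore start by hour 28.
Group study feeds into note summarizing (must start by hour 28, minus 1-hour gap → hour 27); so group study must finish by hour 27 and therefore start by hour 25.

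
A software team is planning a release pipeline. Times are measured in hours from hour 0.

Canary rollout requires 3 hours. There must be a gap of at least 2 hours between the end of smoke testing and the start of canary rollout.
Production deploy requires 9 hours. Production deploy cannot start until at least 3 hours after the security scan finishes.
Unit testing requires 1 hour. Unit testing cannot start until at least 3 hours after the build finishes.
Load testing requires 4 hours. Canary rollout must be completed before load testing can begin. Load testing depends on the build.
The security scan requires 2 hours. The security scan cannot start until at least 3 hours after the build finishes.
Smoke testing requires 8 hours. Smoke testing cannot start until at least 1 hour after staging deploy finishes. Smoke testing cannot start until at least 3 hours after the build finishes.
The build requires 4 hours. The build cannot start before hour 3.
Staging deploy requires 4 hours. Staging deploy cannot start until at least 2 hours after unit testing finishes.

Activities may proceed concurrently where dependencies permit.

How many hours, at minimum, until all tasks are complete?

The build waits on its own release at hour 3, so it starts at hour 3 and finishes at 3 + 4 = hour 7.
The security scan waits on the build (finishes hour 7, plus 3-hour gap → hour 10), so it starts at hour 10 and finishes at 10 + 2 = hour 12.
After the security scan (finishes hour 12, plus 3-hour gap → hour 15), production deploy can start at hour 15 and finishes at hour 24.
Unit testing cannot begin until the build (finishes hour 7, plus 3-hour gap → hour 10). It runs from hour 10 to 10 + 1 = hour 11.
Staging deploy waits on unit testing (finishes hour 11, plus 2-hour gap → hour 13), so it starts at hour 13 and finishes at 13 + 4 = hour 17.
Smoke testing needs all of staging deploy (finishes hour 17, plus 1-hour gap → hour 18); the build (finishes hour 7, plus 3-hour gap → hour 10). That puts its earliest start at hour 18; it finishes at 18 + 8 = hour 26.
After smoke testing (finishes hour 26, plus 2-hour gap → hour 28), canary rollout can start at hour 28 and finishes at hour 31.
Load testing cannot start until canary rollout (finishes hour 31); the build (finishes hour 7). The controlling bound is hour 31, so load testing finishes at 31 + 4 = hour 35.
All tasks are finished once the last one completes. Finish times: The build at 7, Unit testing at 11, The security scan at 12, Staging deploy at 17, Smoke testing at 26, Canary rollout at 31, Load testing at 35, Production deploy at 24. The latest is hour 35.

35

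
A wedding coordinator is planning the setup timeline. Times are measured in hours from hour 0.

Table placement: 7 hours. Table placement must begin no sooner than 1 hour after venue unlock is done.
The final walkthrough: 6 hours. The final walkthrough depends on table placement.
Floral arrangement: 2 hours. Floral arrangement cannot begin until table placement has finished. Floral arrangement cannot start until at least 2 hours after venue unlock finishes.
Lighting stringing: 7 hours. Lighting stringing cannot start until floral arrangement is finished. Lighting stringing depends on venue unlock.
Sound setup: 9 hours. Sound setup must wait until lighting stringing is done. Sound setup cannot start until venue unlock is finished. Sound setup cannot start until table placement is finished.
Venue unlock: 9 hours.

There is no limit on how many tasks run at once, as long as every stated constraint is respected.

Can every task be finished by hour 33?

Venue unlock has no prerequisites, so it starts at hour 0 and finishes at hour 9.
Table placement cannot begin until venue unlock (finishes hour 9, plus 1-hour gap → hour 10). It runs from hour 10 to 10 + 7 = hour 17.
After table placement (finishes hour 17), the final walkthrough can start at hour 17 and finishes at hour 23.
Floral arrangement cannot start until table placement (finishes hour 17); venue unlock (finishes hour 9, plus 2-hour gap → hour 11). The controlling bound is hour 17, so floral arrangement finishes at 17 + 2 = hour 19.
Lighting stringing cannot start until floral arrangement (finishes hour 19); venue unlock (finishes hour 9). The controlling bound is hour 19, so lighting stringing finishes at 19 + 7 = hour 26.
Sound setup cannot start until lighting stringing (finishes hour 26); venue unlock (finishes hour 9); table placement (finishes hour 17). The controlling bound is hour 26, so sound setup finishes at 26 + 9 = hour 35.
The earliest everything can be done is hour 35, which is after the deadline of 33, so it is not possible.

No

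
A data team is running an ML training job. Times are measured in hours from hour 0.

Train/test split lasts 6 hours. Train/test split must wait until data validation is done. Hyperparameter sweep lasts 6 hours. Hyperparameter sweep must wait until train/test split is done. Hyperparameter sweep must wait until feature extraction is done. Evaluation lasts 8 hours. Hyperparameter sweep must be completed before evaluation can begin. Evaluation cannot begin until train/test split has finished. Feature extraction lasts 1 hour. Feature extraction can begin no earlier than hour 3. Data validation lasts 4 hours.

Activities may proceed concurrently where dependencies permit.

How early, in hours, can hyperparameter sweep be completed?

16

Feature extraction waits on its own release at hour 3, so it starts at hour 3 and finishes at 3 + 1 = hour 4.
Nothing blocks data validation, so it runs from hour 0 to hour 4.
After data validation (finishes hour 4), train/test split can start at hour 4 and finishes at hour 10.
For hyperparameter sweep: train/test split (finishes hour 10); feature extraction (finishes hour 4). Taking the maximum gives a start of hour 10, and it finishes at 10 + 6 = hour 16.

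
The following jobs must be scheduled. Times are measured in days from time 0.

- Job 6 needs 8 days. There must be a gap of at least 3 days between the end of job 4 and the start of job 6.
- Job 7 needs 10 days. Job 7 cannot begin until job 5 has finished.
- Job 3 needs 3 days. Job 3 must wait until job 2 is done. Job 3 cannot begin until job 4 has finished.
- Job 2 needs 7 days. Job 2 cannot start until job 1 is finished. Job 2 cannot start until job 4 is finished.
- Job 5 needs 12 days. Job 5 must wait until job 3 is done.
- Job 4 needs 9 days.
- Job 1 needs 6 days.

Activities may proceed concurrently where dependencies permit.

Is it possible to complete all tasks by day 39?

No

Nothing blocks job 4, so it runs from day 0 to day 9.
Job 6 cannot begin until job 4 (finishes day 9, plus 3-day gap → day 12). It runs from day 12 to 12 + 8 = day 20.
Nothing blocks job 1, so it runs from day 0 to day 6.
For job 2: job 1 (finishes day 6); job 4 (finishes day 9). Taking the maximum gives a start of day 9, and it finishes at 9 + 7 = day 16.
Job 3 needs all of job 2 (finishes day 16); job 4 (finishes day 9). That puts its earliest start at day 16; it finishes at 16 + 3 = day 19.
After job 3 (finishes day 19), job 5 can start at day 19 and finishes at day 31.
After job 5 (finishes day 31), job 7 can start at day 31 and finishes at day 41.
The earliest everything can be done is day 41, which is after the deadline of 39, so it is not possible.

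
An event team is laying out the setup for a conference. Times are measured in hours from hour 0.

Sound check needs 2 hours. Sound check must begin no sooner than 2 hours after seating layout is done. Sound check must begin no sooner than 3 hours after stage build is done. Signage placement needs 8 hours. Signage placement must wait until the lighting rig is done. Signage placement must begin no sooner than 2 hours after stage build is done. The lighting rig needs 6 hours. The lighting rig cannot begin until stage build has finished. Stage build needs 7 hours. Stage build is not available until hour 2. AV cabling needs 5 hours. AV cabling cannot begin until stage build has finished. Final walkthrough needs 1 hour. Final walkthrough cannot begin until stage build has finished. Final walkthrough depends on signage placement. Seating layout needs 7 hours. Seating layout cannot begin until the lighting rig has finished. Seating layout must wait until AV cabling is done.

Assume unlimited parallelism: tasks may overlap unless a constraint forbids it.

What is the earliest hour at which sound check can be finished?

Stage build cannot begin until its own release at hour 2. It runs from hour 2 to 2 + 7 = hour 9.
After stage build (finishes hour 9), AV cabling can start at hour 9 and finishes at hour 14.
The lighting rig cannot begin until stage build (finishes hour 9). It runs from hour 9 to 9 + 6 = hour 15.
Seating layout has to wait for the lighting rig (finishes hour 15); AV cabling (finishes hour 14). The latest of these is hour 15, so seating layout runs hour 15 to 15 + 7 = hour 22.
Sound check needs all of seating layout (finishes hour 22, plus 2-hour gap → hour 24); stage build (finishes hour 9, plus 3-hour gap → hour 12). That puts its earliest start at hour 24; it finishes at 24 + 2 = hour 26.

26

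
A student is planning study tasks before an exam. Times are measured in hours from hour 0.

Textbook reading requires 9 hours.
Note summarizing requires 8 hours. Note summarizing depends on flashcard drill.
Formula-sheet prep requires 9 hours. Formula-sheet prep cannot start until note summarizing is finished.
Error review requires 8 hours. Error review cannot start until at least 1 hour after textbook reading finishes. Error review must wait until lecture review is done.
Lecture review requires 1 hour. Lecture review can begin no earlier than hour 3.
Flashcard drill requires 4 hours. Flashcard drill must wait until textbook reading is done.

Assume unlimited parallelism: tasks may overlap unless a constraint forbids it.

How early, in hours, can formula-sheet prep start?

21

Textbook reading can start immediately at hour 0; it finishes at hour 9.
After textbook reading (finishes hour 9), flashcard drill can start at hour 9 and finishes at hour 13.
Note summarizing waits on flashcard drill (finishes hour 13), so it starts at hour 13 and finishes at 13 + 8 = hour 21.
Formula-sheet prep waits on note summarizing (finishes hour 21), so the earliest it can start is hour 21.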